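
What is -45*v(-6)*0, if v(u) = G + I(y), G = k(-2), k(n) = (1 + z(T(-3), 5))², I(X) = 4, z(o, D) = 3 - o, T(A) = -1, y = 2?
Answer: 0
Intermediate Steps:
k(n) = 25 (k(n) = (1 + (3 - 1*(-1)))² = (1 + (3 + 1))² = (1 + 4)² = 5² = 25)
G = 25
v(u) = 29 (v(u) = 25 + 4 = 29)
-45*v(-6)*0 = -45*29*0 = -1305*0 = 0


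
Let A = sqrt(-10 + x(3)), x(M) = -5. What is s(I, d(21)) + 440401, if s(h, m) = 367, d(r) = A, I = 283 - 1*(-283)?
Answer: 440768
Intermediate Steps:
I = 566 (I = 283 + 283 = 566)
A = I*sqrt(15) (A = sqrt(-10 - 5) = sqrt(-15) = I*sqrt(15) ≈ 3.873*I)
d(r) = I*sqrt(15)
s(I, d(21)) + 440401 = 367 + 440401 = 440768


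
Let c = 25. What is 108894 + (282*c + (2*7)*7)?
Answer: 116042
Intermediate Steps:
108894 + (282*c + (2*7)*7) = 108894 + (282*25 + (2*7)*7) = 108894 + (7050 + 14*7) = 108894 + (7050 + 98) = 108894 + 7148 = 116042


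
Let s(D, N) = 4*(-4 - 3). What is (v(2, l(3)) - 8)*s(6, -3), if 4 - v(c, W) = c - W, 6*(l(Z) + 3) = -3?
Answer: 266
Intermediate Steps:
l(Z) = -7/2 (l(Z) = -3 + (1/6)*(-3) = -3 - 1/2 = -7/2)
s(D, N) = -28 (s(D, N) = 4*(-7) = -28)
v(c, W) = 4 + W - c (v(c, W) = 4 - (c - W) = 4 + (W - c) = 4 + W - c)
(v(2, l(3)) - 8)*s(6, -3) = ((4 - 7/2 - 1*2) - 8)*(-28) = ((4 - 7/2 - 2) - 8)*(-28) = (-3/2 - 8)*(-28) = -19/2*(-28) = 266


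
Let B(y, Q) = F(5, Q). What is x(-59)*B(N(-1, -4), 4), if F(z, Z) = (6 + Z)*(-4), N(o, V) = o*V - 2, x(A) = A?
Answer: 2360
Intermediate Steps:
N(o, V) = -2 + V*o (N(o, V) = V*o - 2 = -2 + V*o)
F(z, Z) = -24 - 4*Z
B(y, Q) = -24 - 4*Q
x(-59)*B(N(-1, -4), 4) = -59*(-24 - 4*4) = -59*(-24 - 16) = -59*(-40) = 2360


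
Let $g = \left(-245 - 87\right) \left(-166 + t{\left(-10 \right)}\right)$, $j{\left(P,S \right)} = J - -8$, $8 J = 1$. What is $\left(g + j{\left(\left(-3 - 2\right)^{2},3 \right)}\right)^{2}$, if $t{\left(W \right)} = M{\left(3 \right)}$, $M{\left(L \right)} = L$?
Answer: $\frac{187482938049}{64} \approx 2.9294 \cdot 10^{9}$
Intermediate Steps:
$J = \frac{1}{8}$ ($J = \frac{1}{8} \cdot 1 = \frac{1}{8} \approx 0.125$)
$t{\left(W \right)} = 3$
$j{\left(P,S \right)} = \frac{65}{8}$ ($j{\left(P,S \right)} = \frac{1}{8} - -8 = \frac{1}{8} + 8 = \frac{65}{8}$)
$g = 54116$ ($g = \left(-245 - 87\right) \left(-166 + 3\right) = \left(-332\right) \left(-163\right) = 54116$)
$\left(g + j{\left(\left(-3 - 2\right)^{2},3 \right)}\right)^{2} = \left(54116 + \frac{65}{8}\right)^{2} = \left(\frac{432993}{8}\right)^{2} = \frac{187482938049}{64}$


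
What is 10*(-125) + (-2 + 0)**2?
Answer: -1246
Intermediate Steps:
10*(-125) + (-2 + 0)**2 = -1250 + (-2)**2 = -1250 + 4 = -1246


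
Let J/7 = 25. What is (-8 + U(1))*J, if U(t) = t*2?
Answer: -1050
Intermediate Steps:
U(t) = 2*t
J = 175 (J = 7*25 = 175)
(-8 + U(1))*J = (-8 + 2*1)*175 = (-8 + 2)*175 = -6*175 = -1050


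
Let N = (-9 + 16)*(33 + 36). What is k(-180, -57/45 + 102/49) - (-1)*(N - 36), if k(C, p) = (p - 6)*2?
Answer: 320923/735 ≈ 436.63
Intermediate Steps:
k(C, p) = -12 + 2*p (k(C, p) = (-6 + p)*2 = -12 + 2*p)
N = 483 (N = 7*69 = 483)
k(-180, -57/45 + 102/49) - (-1)*(N - 36) = (-12 + 2*(-57/45 + 102/49)) - (-1)*(483 - 36) = (-12 + 2*(-57*1/45 + 102*(1/49))) - (-1)*447 = (-12 + 2*(-19/15 + 102/49)) - 1*(-447) = (-12 + 2*(599/735)) + 447 = (-12 + 1198/735) + 447 = -7622/735 + 447 = 320923/735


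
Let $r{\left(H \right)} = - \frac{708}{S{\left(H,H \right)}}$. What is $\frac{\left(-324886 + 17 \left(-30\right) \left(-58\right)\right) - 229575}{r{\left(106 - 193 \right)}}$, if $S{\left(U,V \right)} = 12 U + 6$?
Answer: $- \frac{90804413}{118} \approx -7.6953 \cdot 10^{5}$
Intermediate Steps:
$S{\left(U,V \right)} = 6 + 12 U$
$r{\left(H \right)} = - \frac{708}{6 + 12 H}$
$\frac{\left(-324886 + 17 \left(-30\right) \left(-58\right)\right) - 229575}{r{\left(106 - 193 \right)}} = \frac{\left(-324886 + 17 \left(-30\right) \left(-58\right)\right) - 229575}{\left(-118\right) \frac{1}{1 + 2 \left(106 - 193\right)}} = \frac{\left(-324886 - -29580\right) - 229575}{\left(-118\right) \frac{1}{1 + 2 \left(106 - 193\right)}} = \frac{\left(-324886 + 29580\right) - 229575}{\left(-118\right) \frac{1}{1 + 2 \left(-87\right)}} = \frac{-295306 - 229575}{\left(-118\right) \frac{1}{1 - 174}} = - \frac{524881}{\left(-118\right) \frac{1}{-173}} = - \frac{524881}{\left(-118\right) \left(- \frac{1}{173}\right)} = - \frac{524881}{\frac{118}{173}} = \left(-524881\right) \frac{173}{118} = - \frac{90804413}{118}$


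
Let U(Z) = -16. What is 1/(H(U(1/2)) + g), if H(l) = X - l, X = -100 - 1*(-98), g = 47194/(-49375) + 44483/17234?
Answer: 850928750/13296009229 ≈ 0.063999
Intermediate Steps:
g = 1383006729/850928750 (g = 47194*(-1/49375) + 44483*(1/17234) = -47194/49375 + 44483/17234 = 1383006729/850928750 ≈ 1.6253)
X = -2 (X = -100 + 98 = -2)
H(l) = -2 - l
1/(H(U(1/2)) + g) = 1/((-2 - 1*(-16)) + 1383006729/850928750) = 1/((-2 + 16) + 1383006729/850928750) = 1/(14 + 1383006729/850928750) = 1/(13296009229/850928750) = 850928750/13296009229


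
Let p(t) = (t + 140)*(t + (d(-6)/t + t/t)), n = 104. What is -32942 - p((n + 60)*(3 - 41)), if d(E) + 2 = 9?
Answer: -59191848913/1558 ≈ -3.7992e+7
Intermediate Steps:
d(E) = 7 (d(E) = -2 + 9 = 7)
p(t) = (140 + t)*(1 + t + 7/t) (p(t) = (t + 140)*(t + (7/t + t/t)) = (140 + t)*(t + (7/t + 1)) = (140 + t)*(t + (1 + 7/t)) = (140 + t)*(1 + t + 7/t))
-32942 - p((n + 60)*(3 - 41)) = -32942 - (147 + ((104 + 60)*(3 - 41))**2 + 141*((104 + 60)*(3 - 41)) + 980/(((104 + 60)*(3 - 41)))) = -32942 - (147 + (164*(-38))**2 + 141*(164*(-38)) + 980/((164*(-38)))) = -32942 - (147 + (-6232)**2 + 141*(-6232) + 980/(-6232)) = -32942 - (147 + 38837824 - 878712 + 980*(-1/6232)) = -32942 - (147 + 38837824 - 878712 - 245/1558) = -32942 - 1*59140525277/1558 = -32942 - 59140525277/1558 = -59191848913/1558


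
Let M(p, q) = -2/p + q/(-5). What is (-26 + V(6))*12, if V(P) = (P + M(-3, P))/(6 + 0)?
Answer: -4516/15 ≈ -301.07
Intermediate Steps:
M(p, q) = -2/p - q/5 (M(p, q) = -2/p + q*(-⅕) = -2/p - q/5)
V(P) = ⅑ + 2*P/15 (V(P) = (P + (-2/(-3) - P/5))/(6 + 0) = (P + (-2*(-⅓) - P/5))/6 = (P + (⅔ - P/5))*(⅙) = (⅔ + 4*P/5)*(⅙) = ⅑ + 2*P/15)
(-26 + V(6))*12 = (-26 + (⅑ + (2/15)*6))*12 = (-26 + (⅑ + ⅘))*12 = (-26 + 41/45)*12 = -1129/45*12 = -4516/15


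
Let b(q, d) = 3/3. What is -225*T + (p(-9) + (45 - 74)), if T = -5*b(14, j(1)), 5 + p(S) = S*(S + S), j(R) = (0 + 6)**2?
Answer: 1253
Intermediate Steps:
j(R) = 36 (j(R) = 6**2 = 36)
p(S) = -5 + 2*S**2 (p(S) = -5 + S*(S + S) = -5 + S*(2*S) = -5 + 2*S**2)
b(q, d) = 1 (b(q, d) = 3*(1/3) = 1)
T = -5 (T = -5*1 = -5)
-225*T + (p(-9) + (45 - 74)) = -225*(-5) + ((-5 + 2*(-9)**2) + (45 - 74)) = 1125 + ((-5 + 2*81) - 29) = 1125 + ((-5 + 162) - 29) = 1125 + (157 - 29) = 1125 + 128 = 1253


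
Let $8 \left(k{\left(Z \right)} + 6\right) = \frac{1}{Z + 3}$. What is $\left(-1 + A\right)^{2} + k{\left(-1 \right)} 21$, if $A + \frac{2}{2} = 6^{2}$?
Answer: $\frac{16501}{16} \approx 1031.3$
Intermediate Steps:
$A = 35$ ($A = -1 + 6^{2} = -1 + 36 = 35$)
$k{\left(Z \right)} = -6 + \frac{1}{8 \left(3 + Z\right)}$ ($k{\left(Z \right)} = -6 + \frac{1}{8 \left(Z + 3\right)} = -6 + \frac{1}{8 \left(3 + Z\right)}$)
$\left(-1 + A\right)^{2} + k{\left(-1 \right)} 21 = \left(-1 + 35\right)^{2} + \frac{-143 - -48}{8 \left(3 - 1\right)} 21 = 34^{2} + \frac{-143 + 48}{8 \cdot 2} \cdot 21 = 1156 + \frac{1}{8} \cdot \frac{1}{2} \left(-95\right) 21 = 1156 - \frac{1995}{16} = \frac{16501}{16}$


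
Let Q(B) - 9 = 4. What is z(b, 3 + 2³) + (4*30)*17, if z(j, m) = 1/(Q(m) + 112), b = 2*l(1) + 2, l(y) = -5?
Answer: 255001/125 ≈ 2040.0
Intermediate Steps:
Q(B) = 13 (Q(B) = 9 + 4 = 13)
b = -8 (b = 2*(-5) + 2 = -10 + 2 = -8)
z(j, m) = 1/125 (z(j, m) = 1/(13 + 112) = 1/125)
z(b, 3 + 2³) + (4*30)*17 = 1/125 + (4*30)*17 = 1/125 + 120*17 = 1/125 + 2040 = 255001/125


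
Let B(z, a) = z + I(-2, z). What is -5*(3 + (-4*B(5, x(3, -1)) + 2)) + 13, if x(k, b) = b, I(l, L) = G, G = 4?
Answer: 168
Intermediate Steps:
I(l, L) = 4
B(z, a) = 4 + z (B(z, a) = z + 4 = 4 + z)
-5*(3 + (-4*B(5, x(3, -1)) + 2)) + 13 = -5*(3 + (-4*(4 + 5) + 2)) + 13 = -5*(3 + (-4*9 + 2)) + 13 = -5*(3 + (-36 + 2)) + 13 = -5*(3 - 34) + 13 = -5*(-31) + 13 = 155 + 13 = 168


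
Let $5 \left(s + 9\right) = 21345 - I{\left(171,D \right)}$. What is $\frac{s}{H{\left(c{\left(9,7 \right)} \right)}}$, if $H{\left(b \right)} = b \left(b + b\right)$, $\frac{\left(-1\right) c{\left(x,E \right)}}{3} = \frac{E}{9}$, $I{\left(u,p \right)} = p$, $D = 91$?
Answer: $\frac{190881}{490} \approx 389.55$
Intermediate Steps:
$c{\left(x,E \right)} = - \frac{E}{3}$ ($c{\left(x,E \right)} = - 3 \frac{E}{9} = - \frac{E}{3}$)
$H{\left(b \right)} = 2 b^{2}$ ($H{\left(b \right)} = b 2 b = 2 b^{2}$)
$s = \frac{21209}{5}$ ($s = -9 + \frac{21345 - 91}{5} = -9 + \frac{1}{5} \cdot 21254 = -9 + \frac{21254}{5} = \frac{21209}{5} \approx 4241.8$)
$\frac{s}{H{\left(c{\left(9,7 \right)} \right)}} = \frac{21209}{5 \cdot 2 \left(\left(- \frac{1}{3}\right) 7\right)^{2}} = \frac{21209}{5 \cdot 2 \left(- \frac{7}{3}\right)^{2}} = \frac{21209}{5 \cdot 2 \cdot \frac{49}{9}} = \frac{21209}{5 \cdot \frac{98}{9}} = \frac{21209}{5} \cdot \frac{9}{98} = \frac{190881}{490}$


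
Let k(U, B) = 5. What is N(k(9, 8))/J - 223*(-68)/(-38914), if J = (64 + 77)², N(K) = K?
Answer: -150640457/386824617 ≈ -0.38943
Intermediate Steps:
J = 19881 (J = 141² = 19881)
N(k(9, 8))/J - 223*(-68)/(-38914) = 5/19881 - 223*(-68)/(-38914) = 5*(1/19881) + 15164*(-1/38914) = 5/19881 - 7582/19457 = -150640457/386824617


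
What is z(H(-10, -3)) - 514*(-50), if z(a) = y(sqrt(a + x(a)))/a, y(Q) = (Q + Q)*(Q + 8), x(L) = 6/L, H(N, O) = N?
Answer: 642553/25 - 8*I*sqrt(265)/25 ≈ 25702.0 - 5.2092*I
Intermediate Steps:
y(Q) = 2*Q*(8 + Q) (y(Q) = (2*Q)*(8 + Q) = 2*Q*(8 + Q))
z(a) = 2*sqrt(a + 6/a)*(8 + sqrt(a + 6/a))/a (z(a) = (2*sqrt(a + 6/a)*(8 + sqrt(a + 6/a)))/a = 2*sqrt(a + 6/a)*(8 + sqrt(a + 6/a))/a)
z(H(-10, -3)) - 514*(-50) = 2*(-10 + 6/(-10) + 8*sqrt(-10 + 6/(-10)))/(-10) - 514*(-50) = 2*(-1/10)*(-10 + 6*(-1/10) + 8*sqrt(-10 + 6*(-1/10))) + 25700 = 2*(-1/10)*(-10 - 3/5 + 8*sqrt(-10 - 3/5)) + 25700 = 2*(-1/10)*(-10 - 3/5 + 8*sqrt(-53/5)) + 25700 = 2*(-1/10)*(-10 - 3/5 + 8*(I*sqrt(265)/5)) + 25700 = 2*(-1/10)*(-10 - 3/5 + 8*I*sqrt(265)/5) + 25700 = 2*(-1/10)*(-53/5 + 8*I*sqrt(265)/5) + 25700 = (53/25 - 8*I*sqrt(265)/25) + 25700 = 642553/25 - 8*I*sqrt(265)/25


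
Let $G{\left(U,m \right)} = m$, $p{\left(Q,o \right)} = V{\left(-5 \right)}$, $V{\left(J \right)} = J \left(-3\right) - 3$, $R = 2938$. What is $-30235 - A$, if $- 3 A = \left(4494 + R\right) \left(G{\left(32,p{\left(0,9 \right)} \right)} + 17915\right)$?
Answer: $\frac{133142759}{3} \approx 4.4381 \cdot 10^{7}$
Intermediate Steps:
$V{\left(J \right)} = -3 - 3 J$ ($V{\left(J \right)} = - 3 J - 3 = -3 - 3 J$)
$p{\left(Q,o \right)} = 12$ ($p{\left(Q,o \right)} = -3 - -15 = -3 + 15 = 12$)
$A = - \frac{133233464}{3}$ ($A = - \frac{\left(4494 + 2938\right) \left(12 + 17915\right)}{3} = - \frac{7432 \cdot 17927}{3} = \left(- \frac{1}{3}\right) 133233464 = - \frac{133233464}{3} \approx -4.4411 \cdot 10^{7}$)
$-30235 - A = -30235 - - \frac{133233464}{3} = -30235 + \frac{133233464}{3} = \frac{133142759}{3}$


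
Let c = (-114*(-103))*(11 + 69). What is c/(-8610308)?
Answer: -234840/2152577 ≈ -0.10910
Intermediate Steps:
c = 939360 (c = 11742*80 = 939360)
c/(-8610308) = 939360/(-8610308) = 939360*(-1/8610308) = -234840/2152577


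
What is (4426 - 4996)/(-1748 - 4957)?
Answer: 38/447 ≈ 0.085011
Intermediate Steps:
(4426 - 4996)/(-1748 - 4957) = -570/(-6705) = -570*(-1/6705) = 38/447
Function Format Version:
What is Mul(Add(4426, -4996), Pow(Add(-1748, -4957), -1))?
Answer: Rational(38, 447) ≈ 0.085011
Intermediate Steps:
Mul(Add(4426, -4996), Pow(Add(-1748, -4957), -1)) = Mul(-570, Pow(-6705, -1)) = Mul(-570, Rational(-1, 6705)) = Rational(38, 447)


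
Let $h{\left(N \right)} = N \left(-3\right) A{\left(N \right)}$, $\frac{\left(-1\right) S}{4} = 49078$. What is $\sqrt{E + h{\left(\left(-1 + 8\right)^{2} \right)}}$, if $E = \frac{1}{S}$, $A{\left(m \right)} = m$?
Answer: $\frac{13 i \sqrt{410639208694}}{98156} \approx 84.87 i$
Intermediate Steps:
$S = -196312$ ($S = \left(-4\right) 49078 = -196312$)
$h{\left(N \right)} = - 3 N^{2}$ ($h{\left(N \right)} = N \left(-3\right) N = - 3 N N = - 3 N^{2}$)
$E = - \frac{1}{196312}$ ($E = \frac{1}{-196312} = - \frac{1}{196312} \approx -5.0939 \cdot 10^{-6}$)
$\sqrt{E + h{\left(\left(-1 + 8\right)^{2} \right)}} = \sqrt{- \frac{1}{196312} - 3 \left(\left(-1 + 8\right)^{2}\right)^{2}} = \sqrt{- \frac{1}{196312} - 3 \left(7^{2}\right)^{2}} = \sqrt{- \frac{1}{196312} - 3 \cdot 49^{2}} = \sqrt{- \frac{1}{196312} - 7203} = \sqrt{- \frac{1414035337}{196312}} = \frac{13 i \sqrt{410639208694}}{98156}$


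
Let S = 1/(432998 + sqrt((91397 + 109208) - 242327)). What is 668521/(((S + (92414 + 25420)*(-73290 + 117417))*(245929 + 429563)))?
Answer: 325860679707922814811185893/1712033025542285104599268585320073938 + 668521*I*sqrt(41722)/3424066051084570209198537170640147876 ≈ 1.9034e-10 + 3.988e-29*I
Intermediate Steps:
S = 1/(432998 + I*sqrt(41722)) (S = 1/(432998 + sqrt(200605 - 242327)) = 1/(432998 + sqrt(-41722)) = 1/(432998 + I*sqrt(41722)) ≈ 2.3095e-6 - 1.09e-9*I)
668521/(((S + (92414 + 25420)*(-73290 + 117417))*(245929 + 429563))) = 668521/((((9413/4075811081 - I*sqrt(41722)/187487309726) + (92414 + 25420)*(-73290 + 117417))*(245929 + 429563))) = 668521/((((9413/4075811081 - I*sqrt(41722)/187487309726) + 117834*44127)*675492)) = 668521/((((9413/4075811081 - I*sqrt(41722)/187487309726) + 5199660918)*675492)) = 668521/(((21192835587027041771/4075811081 - I*sqrt(41722)/187487309726)*675492)) = 668521/(14315590896352070499976332/4075811081 - 337746*I*sqrt(41722)/93743654863)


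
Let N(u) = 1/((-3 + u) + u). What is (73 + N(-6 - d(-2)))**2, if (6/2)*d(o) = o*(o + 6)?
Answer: 4468996/841 ≈ 5313.9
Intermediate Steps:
d(o) = o*(6 + o)/3 (d(o) = (o*(o + 6))/3 = (o*(6 + o))/3 = o*(6 + o)/3)
N(u) = 1/(-3 + 2*u)
(73 + N(-6 - d(-2)))**2 = (73 + 1/(-3 + 2*(-6 - (-2)*(6 - 2)/3)))**2 = (73 + 1/(-3 + 2*(-6 - (-2)*4/3)))**2 = (73 + 1/(-3 + 2*(-6 - 1*(-8/3))))**2 = (73 + 1/(-3 + 2*(-6 + 8/3)))**2 = (73 + 1/(-3 + 2*(-10/3)))**2 = (73 + 1/(-3 - 20/3))**2 = (73 + 1/(-29/3))**2 = (73 - 3/29)**2 = (2114/29)**2 = 4468996/841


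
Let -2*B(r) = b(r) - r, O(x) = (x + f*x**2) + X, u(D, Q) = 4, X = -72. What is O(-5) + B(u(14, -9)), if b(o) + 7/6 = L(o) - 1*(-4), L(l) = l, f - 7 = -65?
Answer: -18341/12 ≈ -1528.4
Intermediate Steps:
f = -58 (f = 7 - 65 = -58)
O(x) = -72 + x - 58*x**2 (O(x) = (x - 58*x**2) - 72 = -72 + x - 58*x**2)
b(o) = 17/6 + o (b(o) = -7/6 + (o - 1*(-4)) = -7/6 + (o + 4) = -7/6 + (4 + o) = 17/6 + o)
B(r) = -17/12 (B(r) = -((17/6 + r) - r)/2 = -1/2*17/6 = -17/12)
O(-5) + B(u(14, -9)) = (-72 - 5 - 58*(-5)**2) - 17/12 = (-72 - 5 - 58*25) - 17/12 = (-72 - 5 - 1450) - 17/12 = -1527 - 17/12 = -18341/12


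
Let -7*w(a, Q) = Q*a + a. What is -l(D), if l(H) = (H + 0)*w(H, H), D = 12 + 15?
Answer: 2916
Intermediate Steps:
w(a, Q) = -a/7 - Q*a/7 (w(a, Q) = -(Q*a + a)/7 = -(a + Q*a)/7 = -a/7 - Q*a/7)
D = 27
l(H) = -H²*(1 + H)/7 (l(H) = (H + 0)*(-H*(1 + H)/7) = H*(-H*(1 + H)/7) = -H²*(1 + H)/7)
-l(D) = -27²*(-1 - 1*27)/7 = -729*(-1 - 27)/7 = -729*(-28)/7 = -1*(-2916) = 2916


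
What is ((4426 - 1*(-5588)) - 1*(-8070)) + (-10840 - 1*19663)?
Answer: -12419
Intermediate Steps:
((4426 - 1*(-5588)) - 1*(-8070)) + (-10840 - 1*19663) = ((4426 + 5588) + 8070) + (-10840 - 19663) = (10014 + 8070) - 30503 = 18084 - 30503 = -12419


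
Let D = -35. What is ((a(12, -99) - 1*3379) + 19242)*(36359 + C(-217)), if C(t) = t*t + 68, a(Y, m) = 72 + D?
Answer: 1327904400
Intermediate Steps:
a(Y, m) = 37 (a(Y, m) = 72 - 35 = 37)
C(t) = 68 + t**2 (C(t) = t**2 + 68 = 68 + t**2)
((a(12, -99) - 1*3379) + 19242)*(36359 + C(-217)) = ((37 - 1*3379) + 19242)*(36359 + (68 + (-217)**2)) = ((37 - 3379) + 19242)*(36359 + (68 + 47089)) = (-3342 + 19242)*(36359 + 47157) = 15900*83516 = 1327904400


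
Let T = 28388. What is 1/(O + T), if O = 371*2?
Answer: 1/29130 ≈ 3.4329e-5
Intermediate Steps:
O = 742
1/(O + T) = 1/(742 + 28388) = 1/29130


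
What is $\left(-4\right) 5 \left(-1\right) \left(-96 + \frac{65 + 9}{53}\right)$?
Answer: $- \frac{100280}{53} \approx -1892.1$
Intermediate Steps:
$\left(-4\right) 5 \left(-1\right) \left(-96 + \frac{65 + 9}{53}\right) = \left(-20\right) \left(-1\right) \left(-96 + 74 \cdot \frac{1}{53}\right) = 20 \left(-96 + \frac{74}{53}\right) = 20 \left(- \frac{5014}{53}\right) = - \frac{100280}{53}$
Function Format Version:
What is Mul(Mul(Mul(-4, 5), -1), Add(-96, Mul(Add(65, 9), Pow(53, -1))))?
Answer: Rational(-100280, 53) ≈ -1892.1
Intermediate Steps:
Mul(Mul(Mul(-4, 5), -1), Add(-96, Mul(Add(65, 9), Pow(53, -1)))) = Mul(Mul(-20, -1), Add(-96, Mul(74, Rational(1, 53)))) = Mul(20, Add(-96, Rational(74, 53))) = Mul(20, Rational(-5014, 53)) = Rational(-100280, 53)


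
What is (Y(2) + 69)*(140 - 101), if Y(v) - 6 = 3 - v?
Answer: 2964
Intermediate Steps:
Y(v) = 9 - v (Y(v) = 6 + (3 - v) = 9 - v)
(Y(2) + 69)*(140 - 101) = ((9 - 1*2) + 69)*(140 - 101) = ((9 - 2) + 69)*39 = (7 + 69)*39 = 76*39 = 2964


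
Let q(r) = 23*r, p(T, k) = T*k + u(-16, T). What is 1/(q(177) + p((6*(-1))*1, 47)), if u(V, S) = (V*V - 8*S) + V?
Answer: 1/4077 ≈ 0.00024528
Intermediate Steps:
u(V, S) = V + V**2 - 8*S (u(V, S) = (V**2 - 8*S) + V = V + V**2 - 8*S)
p(T, k) = 240 - 8*T + T*k (p(T, k) = T*k + (-16 + (-16)**2 - 8*T) = T*k + (-16 + 256 - 8*T) = T*k + (240 - 8*T) = 240 - 8*T + T*k)
1/(q(177) + p((6*(-1))*1, 47)) = 1/(23*177 + (240 - 8*6*(-1) + ((6*(-1))*1)*47)) = 1/(4071 + (240 - (-48) - 6*1*47)) = 1/(4071 + (240 - 8*(-6) - 6*47)) = 1/(4071 + (240 + 48 - 282)) = 1/(4071 + 6) = 1/4077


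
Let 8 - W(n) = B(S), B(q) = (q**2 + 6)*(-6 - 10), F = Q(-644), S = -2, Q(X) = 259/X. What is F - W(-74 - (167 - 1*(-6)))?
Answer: -15493/92 ≈ -168.40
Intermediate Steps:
F = -37/92 (F = 259/(-644) = 259*(-1/644) = -37/92 ≈ -0.40217)
B(q) = -96 - 16*q**2 (B(q) = (6 + q**2)*(-16) = -96 - 16*q**2)
W(n) = 168 (W(n) = 8 - (-96 - 16*(-2)**2) = 8 - (-96 - 16*4) = 8 - (-96 - 64) = 8 - 1*(-160) = 8 + 160 = 168)
F - W(-74 - (167 - 1*(-6))) = -37/92 - 1*168 = -37/92 - 168 = -15493/92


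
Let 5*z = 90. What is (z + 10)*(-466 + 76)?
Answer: -10920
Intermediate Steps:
z = 18 (z = (⅕)*90 = 18)
(z + 10)*(-466 + 76) = (18 + 10)*(-466 + 76) = 28*(-390) = -10920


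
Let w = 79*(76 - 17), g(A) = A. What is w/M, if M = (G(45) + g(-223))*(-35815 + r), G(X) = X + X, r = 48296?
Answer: -4661/1659973 ≈ -0.0028079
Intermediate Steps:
G(X) = 2*X
M = -1659973 (M = (2*45 - 223)*(-35815 + 48296) = (90 - 223)*12481 = -133*12481 = -1659973)
w = 4661 (w = 79*59 = 4661)
w/M = 4661/(-1659973) = 4661*(-1/1659973) = -4661/1659973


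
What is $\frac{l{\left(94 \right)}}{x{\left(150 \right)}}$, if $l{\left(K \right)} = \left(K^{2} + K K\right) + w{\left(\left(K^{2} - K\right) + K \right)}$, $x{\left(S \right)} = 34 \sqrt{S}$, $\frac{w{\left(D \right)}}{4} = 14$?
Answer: $\frac{4432 \sqrt{6}}{255} \approx 42.573$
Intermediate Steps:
$w{\left(D \right)} = 56$ ($w{\left(D \right)} = 4 \cdot 14 = 56$)
$l{\left(K \right)} = 56 + 2 K^{2}$ ($l{\left(K \right)} = \left(K^{2} + K K\right) + 56 = \left(K^{2} + K^{2}\right) + 56 = 2 K^{2} + 56 = 56 + 2 K^{2}$)
$\frac{l{\left(94 \right)}}{x{\left(150 \right)}} = \frac{56 + 2 \cdot 94^{2}}{34 \sqrt{150}} = \frac{56 + 2 \cdot 8836}{34 \cdot 5 \sqrt{6}} = \frac{56 + 17672}{170 \sqrt{6}} = 17728 \frac{\sqrt{6}}{1020} = \frac{4432 \sqrt{6}}{255}$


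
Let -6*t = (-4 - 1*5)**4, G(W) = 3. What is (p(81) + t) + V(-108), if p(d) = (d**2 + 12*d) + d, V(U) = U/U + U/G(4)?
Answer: 12971/2 ≈ 6485.5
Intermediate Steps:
t = -2187/2 (t = -(-4 - 1*5)**4/6 = -(-4 - 5)**4/6 = -1/6*(-9)**4 = -1/6*6561 = -2187/2 ≈ -1093.5)
V(U) = 1 + U/3 (V(U) = U/U + U/3 = 1 + U*(1/3) = 1 + U/3)
p(d) = d**2 + 13*d
(p(81) + t) + V(-108) = (81*(13 + 81) - 2187/2) + (1 + (1/3)*(-108)) = (81*94 - 2187/2) + (1 - 36) = (7614 - 2187/2) - 35 = 13041/2 - 35 = 12971/2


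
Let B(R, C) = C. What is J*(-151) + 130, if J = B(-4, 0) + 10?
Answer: -1380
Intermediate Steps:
J = 10 (J = 0 + 10 = 10)
J*(-151) + 130 = 10*(-151) + 130 = -1510 + 130 = -1380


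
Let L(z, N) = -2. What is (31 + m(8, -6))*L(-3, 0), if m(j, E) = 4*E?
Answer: -14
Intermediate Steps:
(31 + m(8, -6))*L(-3, 0) = (31 + 4*(-6))*(-2) = (31 - 24)*(-2) = 7*(-2) = -14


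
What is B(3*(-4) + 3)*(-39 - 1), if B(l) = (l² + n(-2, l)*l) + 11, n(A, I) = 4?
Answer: -2240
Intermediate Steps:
B(l) = 11 + l² + 4*l (B(l) = (l² + 4*l) + 11 = 11 + l² + 4*l)
B(3*(-4) + 3)*(-39 - 1) = (11 + (3*(-4) + 3)² + 4*(3*(-4) + 3))*(-39 - 1) = (11 + (-12 + 3)² + 4*(-12 + 3))*(-40) = (11 + (-9)² + 4*(-9))*(-40) = (11 + 81 - 36)*(-40) = 56*(-40) = -2240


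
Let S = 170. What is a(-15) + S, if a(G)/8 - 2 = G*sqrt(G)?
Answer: 186 - 120*I*sqrt(15) ≈ 186.0 - 464.76*I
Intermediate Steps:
a(G) = 16 + 8*G**(3/2) (a(G) = 16 + 8*(G*sqrt(G)) = 16 + 8*G**(3/2))
a(-15) + S = (16 + 8*(-15)**(3/2)) + 170 = (16 + 8*(-15*I*sqrt(15))) + 170 = (16 - 120*I*sqrt(15)) + 170 = 186 - 120*I*sqrt(15)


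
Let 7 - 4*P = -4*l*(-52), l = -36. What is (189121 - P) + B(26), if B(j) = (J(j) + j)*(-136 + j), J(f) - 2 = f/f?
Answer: 736229/4 ≈ 1.8406e+5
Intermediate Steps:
J(f) = 3 (J(f) = 2 + f/f = 2 + 1 = 3)
P = 7495/4 (P = 7/4 - (-4*(-36))*(-52)/4 = 7/4 - 36*(-52) = 7/4 - ¼*(-7488) = 7/4 + 1872 = 7495/4 ≈ 1873.8)
B(j) = (-136 + j)*(3 + j) (B(j) = (3 + j)*(-136 + j) = (-136 + j)*(3 + j))
(189121 - P) + B(26) = (189121 - 1*7495/4) + (-408 + 26² - 133*26) = (189121 - 7495/4) + (-408 + 676 - 3458) = 748989/4 - 3190 = 736229/4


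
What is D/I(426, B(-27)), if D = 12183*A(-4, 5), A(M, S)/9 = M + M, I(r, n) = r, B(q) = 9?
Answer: -146196/71 ≈ -2059.1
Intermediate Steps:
A(M, S) = 18*M (A(M, S) = 9*(M + M) = 9*(2*M) = 18*M)
D = -877176 (D = 12183*(18*(-4)) = 12183*(-72) = -877176)
D/I(426, B(-27)) = -877176/426 = -877176*1/426 = -146196/71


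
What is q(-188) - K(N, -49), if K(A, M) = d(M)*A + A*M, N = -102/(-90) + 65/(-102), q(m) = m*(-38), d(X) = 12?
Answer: 3652801/510 ≈ 7162.4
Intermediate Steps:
q(m) = -38*m
N = 253/510 (N = -102*(-1/90) + 65*(-1/102) = 17/15 - 65/102 = 253/510 ≈ 0.49608)
K(A, M) = 12*A + A*M
q(-188) - K(N, -49) = -38*(-188) - 253*(12 - 49)/510 = 7144 - 253*(-37)/510 = 7144 - 1*(-9361/510) = 7144 + 9361/510 = 3652801/510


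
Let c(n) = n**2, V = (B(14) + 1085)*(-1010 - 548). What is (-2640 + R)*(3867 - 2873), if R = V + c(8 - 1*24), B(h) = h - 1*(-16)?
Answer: -1729116676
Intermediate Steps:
B(h) = 16 + h (B(h) = h + 16 = 16 + h)
V = -1737170 (V = ((16 + 14) + 1085)*(-1010 - 548) = (30 + 1085)*(-1558) = 1115*(-1558) = -1737170)
R = -1736914 (R = -1737170 + (8 - 1*24)**2 = -1737170 + (8 - 24)**2 = -1737170 + (-16)**2 = -1737170 + 256 = -1736914)
(-2640 + R)*(3867 - 2873) = (-2640 - 1736914)*(3867 - 2873) = -1739554*994 = -1729116676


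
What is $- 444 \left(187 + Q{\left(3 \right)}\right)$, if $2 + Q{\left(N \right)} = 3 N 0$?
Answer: $-82140$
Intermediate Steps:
$Q{\left(N \right)} = -2$ ($Q{\left(N \right)} = -2 + 3 N 0 = -2 + 0 = -2$)
$- 444 \left(187 + Q{\left(3 \right)}\right) = - 444 \left(187 - 2\right) = \left(-444\right) 185 = -82140$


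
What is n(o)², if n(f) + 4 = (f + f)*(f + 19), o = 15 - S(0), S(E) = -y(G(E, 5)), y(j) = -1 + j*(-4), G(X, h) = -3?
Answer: 5456896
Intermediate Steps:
y(j) = -1 - 4*j
S(E) = -11 (S(E) = -(-1 - 4*(-3)) = -(-1 + 12) = -1*11 = -11)
o = 26 (o = 15 - 1*(-11) = 15 + 11 = 26)
n(f) = -4 + 2*f*(19 + f) (n(f) = -4 + (f + f)*(f + 19) = -4 + (2*f)*(19 + f) = -4 + 2*f*(19 + f))
n(o)² = (-4 + 2*26² + 38*26)² = (-4 + 2*676 + 988)² = (-4 + 1352 + 988)² = 2336² = 5456896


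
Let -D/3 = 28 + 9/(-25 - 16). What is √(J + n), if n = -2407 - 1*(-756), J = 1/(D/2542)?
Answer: I*√19633019313/3417 ≈ 41.006*I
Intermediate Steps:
D = -3417/41 (D = -3*(28 + 9/(-25 - 16)) = -3*(28 + 9/(-41)) = -3*(28 + 9*(-1/41)) = -3*(28 - 9/41) = -3*1139/41 = -3417/41 ≈ -83.341)
J = -104222/3417 (J = 1/(-3417/41/2542) = 1/(-3417/41*1/2542) = 1/(-3417/104222) = -104222/3417 ≈ -30.501)
n = -1651 (n = -2407 + 756 = -1651)
√(J + n) = √(-104222/3417 - 1651) = √(-5745689/3417) = I*√19633019313/3417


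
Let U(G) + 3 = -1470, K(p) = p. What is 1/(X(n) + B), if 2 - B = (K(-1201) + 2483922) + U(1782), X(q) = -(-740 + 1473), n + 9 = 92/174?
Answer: -1/2481979 ≈ -4.0290e-7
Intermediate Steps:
n = -737/87 (n = -9 + 92/174 = -9 + 92*(1/174) = -9 + 46/87 = -737/87 ≈ -8.4713)
X(q) = -733 (X(q) = -1*733 = -733)
U(G) = -1473 (U(G) = -3 - 1470 = -1473)
B = -2481246 (B = 2 - ((-1201 + 2483922) - 1473) = 2 - (2482721 - 1473) = 2 - 1*2481248 = 2 - 2481248 = -2481246)
1/(X(n) + B) = 1/(-733 - 2481246) = 1/(-2481979) = -1/2481979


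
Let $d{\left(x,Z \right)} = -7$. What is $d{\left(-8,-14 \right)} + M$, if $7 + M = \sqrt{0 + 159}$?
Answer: $-14 + \sqrt{159} \approx -1.3905$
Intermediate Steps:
$M = -7 + \sqrt{159}$ ($M = -7 + \sqrt{0 + 159} = -7 + \sqrt{159} \approx 5.6095$)
$d{\left(-8,-14 \right)} + M = -7 - \left(7 - \sqrt{159}\right) = -14 + \sqrt{159}$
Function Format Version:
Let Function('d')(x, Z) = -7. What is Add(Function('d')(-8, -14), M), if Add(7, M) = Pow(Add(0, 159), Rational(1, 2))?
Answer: Add(-14, Pow(159, Rational(1, 2))) ≈ -1.3905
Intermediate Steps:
M = Add(-7, Pow(159, Rational(1, 2))) (M = Add(-7, Pow(Add(0, 159), Rational(1, 2))) = Add(-7, Pow(159, Rational(1, 2))) ≈ 5.6095)
Add(Function('d')(-8, -14), M) = Add(-7, Add(-7, Pow(159, Rational(1, 2)))) = Add(-14, Pow(159, Rational(1, 2)))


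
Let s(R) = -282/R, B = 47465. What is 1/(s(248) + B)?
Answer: 124/5885519 ≈ 2.1069e-5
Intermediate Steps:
1/(s(248) + B) = 1/(-282/248 + 47465) = 1/(-282*1/248 + 47465) = 1/(-141/124 + 47465) = 1/(5885519/124) = 124/5885519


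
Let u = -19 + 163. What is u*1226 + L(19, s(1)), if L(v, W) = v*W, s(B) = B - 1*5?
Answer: 176468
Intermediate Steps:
s(B) = -5 + B (s(B) = B - 5 = -5 + B)
L(v, W) = W*v
u = 144
u*1226 + L(19, s(1)) = 144*1226 + (-5 + 1)*19 = 176544 - 4*19 = 176544 - 76 = 176468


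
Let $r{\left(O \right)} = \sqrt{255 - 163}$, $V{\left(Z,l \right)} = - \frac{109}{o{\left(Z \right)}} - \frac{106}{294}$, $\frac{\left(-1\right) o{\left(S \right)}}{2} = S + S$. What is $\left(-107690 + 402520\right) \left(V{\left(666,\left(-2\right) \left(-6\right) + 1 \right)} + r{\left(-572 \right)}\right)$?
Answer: $- \frac{6150596045}{65268} + 589660 \sqrt{23} \approx 2.7337 \cdot 10^{6}$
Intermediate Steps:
$o{\left(S \right)} = - 4 S$ ($o{\left(S \right)} = - 2 \left(S + S\right) = - 2 \cdot 2 S = - 4 S$)
$V{\left(Z,l \right)} = - \frac{53}{147} + \frac{109}{4 Z}$ ($V{\left(Z,l \right)} = - \frac{109}{\left(-4\right) Z} - \frac{106}{294} = - 109 \left(- \frac{1}{4 Z}\right) - \frac{53}{147} = \frac{109}{4 Z} - \frac{53}{147} = - \frac{53}{147} + \frac{109}{4 Z}$)
$r{\left(O \right)} = 2 \sqrt{23}$ ($r{\left(O \right)} = \sqrt{92} = 2 \sqrt{23}$)
$\left(-107690 + 402520\right) \left(V{\left(666,\left(-2\right) \left(-6\right) + 1 \right)} + r{\left(-572 \right)}\right) = \left(-107690 + 402520\right) \left(\frac{16023 - 141192}{588 \cdot 666} + 2 \sqrt{23}\right) = 294830 \left(\frac{1}{588} \cdot \frac{1}{666} \left(16023 - 141192\right) + 2 \sqrt{23}\right) = 294830 \left(\frac{1}{588} \cdot \frac{1}{666} \left(-125169\right) + 2 \sqrt{23}\right) = 294830 \left(- \frac{41723}{130536} + 2 \sqrt{23}\right) = - \frac{6150596045}{65268} + 589660 \sqrt{23}$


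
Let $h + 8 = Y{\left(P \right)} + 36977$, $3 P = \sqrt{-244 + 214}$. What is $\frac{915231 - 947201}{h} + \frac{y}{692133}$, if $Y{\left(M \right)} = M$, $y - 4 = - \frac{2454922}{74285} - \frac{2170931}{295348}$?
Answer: $\frac{- 266188069157 \sqrt{30} + 485505063368125817199 i}{5061782308913980 \left(\sqrt{30} - 110907 i\right)} \approx -0.86483 + 4.2708 \cdot 10^{-5} i$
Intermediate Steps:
$P = \frac{i \sqrt{30}}{3}$ ($P = \frac{\sqrt{-244 + 214}}{3} = \frac{\sqrt{-30}}{3} = \frac{i \sqrt{30}}{3} \approx 1.8257 i$)
$y = - \frac{798564207471}{21939926180}$ ($y = 4 - \left(\frac{2170931}{295348} + \frac{2454922}{74285}\right) = 4 - \frac{886323912191}{21939926180} = - \frac{798564207471}{21939926180} \approx -36.398$)
$h = 36969 + \frac{i \sqrt{30}}{3}$ ($h = -8 + \left(\frac{i \sqrt{30}}{3} + 36977\right) = -8 + \left(36977 + \frac{i \sqrt{30}}{3}\right) = 36969 + \frac{i \sqrt{30}}{3} \approx 36969.0 + 1.8257 i$)
$\frac{915231 - 947201}{h} + \frac{y}{692133} = \frac{915231 - 947201}{36969 + \frac{i \sqrt{30}}{3}} - \frac{798564207471}{21939926180 \cdot 692133} = - \frac{31970}{36969 + \frac{i \sqrt{30}}{3}} - \frac{266188069157}{5061782308913980} = - \frac{266188069157}{5061782308913980} - \frac{31970}{36969 + \frac{i \sqrt{30}}{3}}$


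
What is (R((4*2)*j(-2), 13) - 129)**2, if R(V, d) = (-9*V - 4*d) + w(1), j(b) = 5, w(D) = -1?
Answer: 293764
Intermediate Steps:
R(V, d) = -1 - 9*V - 4*d (R(V, d) = (-9*V - 4*d) - 1 = -1 - 9*V - 4*d)
(R((4*2)*j(-2), 13) - 129)**2 = ((-1 - 9*4*2*5 - 4*13) - 129)**2 = ((-1 - 72*5 - 52) - 129)**2 = ((-1 - 9*40 - 52) - 129)**2 = ((-1 - 360 - 52) - 129)**2 = (-413 - 129)**2 = (-542)**2 = 293764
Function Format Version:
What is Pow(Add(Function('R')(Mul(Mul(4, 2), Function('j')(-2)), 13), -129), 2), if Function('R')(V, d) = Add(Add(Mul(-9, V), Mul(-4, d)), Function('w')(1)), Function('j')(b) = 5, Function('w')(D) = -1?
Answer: 293764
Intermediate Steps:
Function('R')(V, d) = Add(-1, Mul(-9, V), Mul(-4, d)) (Function('R')(V, d) = Add(Add(Mul(-9, V), Mul(-4, d)), -1) = Add(-1, Mul(-9, V), Mul(-4, d)))
Pow(Add(Function('R')(Mul(Mul(4, 2), Function('j')(-2)), 13), -129), 2) = Pow(Add(Add(-1, Mul(-9, Mul(Mul(4, 2), 5)), Mul(-4, 13)), -129), 2) = Pow(Add(Add(-1, Mul(-9, Mul(8, 5)), -52), -129), 2) = Pow(Add(Add(-1, Mul(-9, 40), -52), -129), 2) = Pow(Add(Add(-1, -360, -52), -129), 2) = Pow(Add(-413, -129), 2) = Pow(-542, 2) = 293764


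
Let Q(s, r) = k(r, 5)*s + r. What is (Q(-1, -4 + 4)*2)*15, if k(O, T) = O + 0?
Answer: 0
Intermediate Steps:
k(O, T) = O
Q(s, r) = r + r*s (Q(s, r) = r*s + r = r + r*s)
(Q(-1, -4 + 4)*2)*15 = (((-4 + 4)*(1 - 1))*2)*15 = ((0*0)*2)*15 = (0*2)*15 = 0*15 = 0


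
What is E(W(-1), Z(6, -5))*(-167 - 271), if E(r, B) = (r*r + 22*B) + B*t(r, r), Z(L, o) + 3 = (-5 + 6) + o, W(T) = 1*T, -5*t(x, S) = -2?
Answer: 341202/5 ≈ 68240.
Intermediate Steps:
t(x, S) = ⅖ (t(x, S) = -⅕*(-2) = ⅖)
W(T) = T
Z(L, o) = -2 + o (Z(L, o) = -3 + ((-5 + 6) + o) = -3 + (1 + o) = -2 + o)
E(r, B) = r² + 112*B/5 (E(r, B) = (r*r + 22*B) + B*(⅖) = (r² + 22*B) + 2*B/5 = r² + 112*B/5)
E(W(-1), Z(6, -5))*(-167 - 271) = ((-1)² + 112*(-2 - 5)/5)*(-167 - 271) = (1 + (112/5)*(-7))*(-438) = (1 - 784/5)*(-438) = -779/5*(-438) = 341202/5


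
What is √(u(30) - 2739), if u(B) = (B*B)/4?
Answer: I*√2514 ≈ 50.14*I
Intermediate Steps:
u(B) = B²/4 (u(B) = B²*(¼) = B²/4)
√(u(30) - 2739) = √((¼)*30² - 2739) = √((¼)*900 - 2739) = √(225 - 2739) = √(-2514) = I*√2514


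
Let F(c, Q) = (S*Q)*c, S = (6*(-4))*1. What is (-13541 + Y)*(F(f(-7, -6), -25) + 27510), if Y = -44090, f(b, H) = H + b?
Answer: -1135907010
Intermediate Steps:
S = -24 (S = -24*1 = -24)
F(c, Q) = -24*Q*c (F(c, Q) = (-24*Q)*c = -24*Q*c)
(-13541 + Y)*(F(f(-7, -6), -25) + 27510) = (-13541 - 44090)*(-24*(-25)*(-6 - 7) + 27510) = -57631*(-24*(-25)*(-13) + 27510) = -57631*(-7800 + 27510) = -57631*19710 = -1135907010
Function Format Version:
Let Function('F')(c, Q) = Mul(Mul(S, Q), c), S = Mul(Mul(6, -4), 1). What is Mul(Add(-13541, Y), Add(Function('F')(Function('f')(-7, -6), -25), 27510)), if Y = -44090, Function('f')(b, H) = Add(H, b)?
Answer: -1135907010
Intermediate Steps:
S = -24 (S = Mul(-24, 1) = -24)
Function('F')(c, Q) = Mul(-24, Q, c) (Function('F')(c, Q) = Mul(Mul(-24, Q), c) = Mul(-24, Q, c))
Mul(Add(-13541, Y), Add(Function('F')(Function('f')(-7, -6), -25), 27510)) = Mul(Add(-13541, -44090), Add(Mul(-24, -25, Add(-6, -7)), 27510)) = Mul(-57631, Add(Mul(-24, -25, -13), 27510)) = Mul(-57631, Add(-7800, 27510)) = Mul(-57631, 19710) = -1135907010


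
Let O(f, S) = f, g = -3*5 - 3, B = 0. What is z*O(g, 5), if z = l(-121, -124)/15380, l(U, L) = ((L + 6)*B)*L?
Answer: 0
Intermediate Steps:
g = -18 (g = -15 - 3 = -18)
l(U, L) = 0 (l(U, L) = ((L + 6)*0)*L = ((6 + L)*0)*L = 0*L = 0)
z = 0 (z = 0/15380 = 0*(1/15380) = 0)
z*O(g, 5) = 0*(-18) = 0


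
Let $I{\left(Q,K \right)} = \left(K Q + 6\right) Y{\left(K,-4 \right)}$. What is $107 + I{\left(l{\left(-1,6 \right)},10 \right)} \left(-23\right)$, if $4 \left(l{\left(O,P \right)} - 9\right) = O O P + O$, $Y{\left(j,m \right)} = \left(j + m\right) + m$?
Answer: $-4884$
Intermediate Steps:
$Y{\left(j,m \right)} = j + 2 m$
$l{\left(O,P \right)} = 9 + \frac{O}{4} + \frac{P O^{2}}{4}$ ($l{\left(O,P \right)} = 9 + \frac{O O P + O}{4} = 9 + \frac{O^{2} P + O}{4} = 9 + \frac{P O^{2} + O}{4} = 9 + \frac{O + P O^{2}}{4} = 9 + \left(\frac{O}{4} + \frac{P O^{2}}{4}\right) = 9 + \frac{O}{4} + \frac{P O^{2}}{4}$)
$I{\left(Q,K \right)} = \left(-8 + K\right) \left(6 + K Q\right)$ ($I{\left(Q,K \right)} = \left(K Q + 6\right) \left(K + 2 \left(-4\right)\right) = \left(6 + K Q\right) \left(K - 8\right) = \left(6 + K Q\right) \left(-8 + K\right) = \left(-8 + K\right) \left(6 + K Q\right)$)
$107 + I{\left(l{\left(-1,6 \right)},10 \right)} \left(-23\right) = 107 + \left(-8 + 10\right) \left(6 + 10 \left(9 + \frac{1}{4} \left(-1\right) + \frac{1}{4} \cdot 6 \left(-1\right)^{2}\right)\right) \left(-23\right) = 107 + 2 \left(6 + 10 \left(9 - \frac{1}{4} + \frac{1}{4} \cdot 6 \cdot 1\right)\right) \left(-23\right) = 107 + 2 \left(6 + 10 \left(9 - \frac{1}{4} + \frac{3}{2}\right)\right) \left(-23\right) = 107 + 2 \left(6 + 10 \cdot \frac{41}{4}\right) \left(-23\right) = 107 + 2 \left(6 + \frac{205}{2}\right) \left(-23\right) = 107 + 2 \cdot \frac{217}{2} \left(-23\right) = 107 + 217 \left(-23\right) = 107 - 4991 = -4884$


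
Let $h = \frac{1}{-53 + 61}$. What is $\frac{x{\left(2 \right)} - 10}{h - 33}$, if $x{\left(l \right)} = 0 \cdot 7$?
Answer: $\frac{80}{263} \approx 0.30418$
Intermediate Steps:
$x{\left(l \right)} = 0$
$h = \frac{1}{8} \approx 0.125$
$\frac{x{\left(2 \right)} - 10}{h - 33} = \frac{0 - 10}{\frac{1}{8} - 33} = - \frac{10}{- \frac{263}{8}} = \left(-10\right) \left(- \frac{8}{263}\right) = \frac{80}{263}$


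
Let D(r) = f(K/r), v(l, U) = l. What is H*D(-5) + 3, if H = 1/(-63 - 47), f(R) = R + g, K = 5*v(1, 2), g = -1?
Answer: 166/55 ≈ 3.0182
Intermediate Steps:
K = 5 (K = 5*1 = 5)
f(R) = -1 + R (f(R) = R - 1 = -1 + R)
D(r) = -1 + 5/r
H = -1/110 (H = 1/(-110) = -1/110 ≈ -0.0090909)
H*D(-5) + 3 = -(5 - 1*(-5))/(110*(-5)) + 3 = -(-1)*(5 + 5)/550 + 3 = -(-1)*10/550 + 3 = -1/110*(-2) + 3 = 1/55 + 3 = 166/55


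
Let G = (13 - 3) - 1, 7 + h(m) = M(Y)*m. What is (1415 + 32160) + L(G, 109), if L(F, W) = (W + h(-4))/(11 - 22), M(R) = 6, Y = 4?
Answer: 369247/11 ≈ 33568.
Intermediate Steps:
h(m) = -7 + 6*m
G = 9 (G = 10 - 1 = 9)
L(F, W) = 31/11 - W/11 (L(F, W) = (W + (-7 + 6*(-4)))/(11 - 22) = (W + (-7 - 24))/(-11) = (W - 31)*(-1/11) = (-31 + W)*(-1/11) = 31/11 - W/11)
(1415 + 32160) + L(G, 109) = (1415 + 32160) + (31/11 - 1/11*109) = 33575 + (31/11 - 109/11) = 33575 - 78/11 = 369247/11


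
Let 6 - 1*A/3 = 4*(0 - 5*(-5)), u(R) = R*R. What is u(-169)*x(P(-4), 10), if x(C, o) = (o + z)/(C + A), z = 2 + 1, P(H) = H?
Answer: -28561/22 ≈ -1298.2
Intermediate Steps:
z = 3
u(R) = R²
A = -282 (A = 18 - 12*(0 - 5*(-5)) = 18 - 12*(0 + 25) = 18 - 12*25 = 18 - 3*100 = 18 - 300 = -282)
x(C, o) = (3 + o)/(-282 + C) (x(C, o) = (o + 3)/(C - 282) = (3 + o)/(-282 + C))
u(-169)*x(P(-4), 10) = (-169)²*((3 + 10)/(-282 - 4)) = 28561*(13/(-286)) = 28561*(-1/286*13) = 28561*(-1/22) = -28561/22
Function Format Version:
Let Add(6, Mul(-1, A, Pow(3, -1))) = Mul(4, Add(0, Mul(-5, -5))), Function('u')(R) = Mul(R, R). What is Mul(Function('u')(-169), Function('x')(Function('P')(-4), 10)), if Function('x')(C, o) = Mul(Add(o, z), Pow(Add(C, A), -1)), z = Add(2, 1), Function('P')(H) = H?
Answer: Rational(-28561, 22) ≈ -1298.2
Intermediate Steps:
z = 3
Function('u')(R) = Pow(R, 2)
A = -282 (A = Add(18, Mul(-3, Mul(4, Add(0, Mul(-5, -5))))) = Add(18, Mul(-3, Mul(4, Add(0, 25)))) = Add(18, Mul(-3, Mul(4, 25))) = Add(18, Mul(-3, 100)) = Add(18, -300) = -282)
Function('x')(C, o) = Mul(Pow(Add(-282, C), -1), Add(3, o)) (Function('x')(C, o) = Mul(Add(o, 3), Pow(Add(C, -282), -1)) = Mul(Add(3, o), Pow(Add(-282, C), -1)) = Mul(Pow(Add(-282, C), -1), Add(3, o)))
Mul(Function('u')(-169), Function('x')(Function('P')(-4), 10)) = Mul(Pow(-169, 2), Mul(Pow(Add(-282, -4), -1), Add(3, 10))) = Mul(28561, Mul(Pow(-286, -1), 13)) = Mul(28561, Mul(Rational(-1, 286), 13)) = Mul(28561, Rational(-1, 22)) = Rational(-28561, 22)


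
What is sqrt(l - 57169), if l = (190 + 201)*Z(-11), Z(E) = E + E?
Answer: I*sqrt(65771) ≈ 256.46*I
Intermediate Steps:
Z(E) = 2*E
l = -8602 (l = (190 + 201)*(2*(-11)) = 391*(-22) = -8602)
sqrt(l - 57169) = sqrt(-8602 - 57169) = sqrt(-65771) = I*sqrt(65771)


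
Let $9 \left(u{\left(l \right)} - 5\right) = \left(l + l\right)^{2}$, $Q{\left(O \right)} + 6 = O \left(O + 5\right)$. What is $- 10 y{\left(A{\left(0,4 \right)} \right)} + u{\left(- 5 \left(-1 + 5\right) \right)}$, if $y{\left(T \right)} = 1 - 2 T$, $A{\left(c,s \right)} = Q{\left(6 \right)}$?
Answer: $\frac{12355}{9} \approx 1372.8$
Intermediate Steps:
$Q{\left(O \right)} = -6 + O \left(5 + O\right)$ ($Q{\left(O \right)} = -6 + O \left(O + 5\right) = -6 + O \left(5 + O\right)$)
$u{\left(l \right)} = 5 + \frac{4 l^{2}}{9}$ ($u{\left(l \right)} = 5 + \frac{\left(l + l\right)^{2}}{9} = 5 + \frac{\left(2 l\right)^{2}}{9} = 5 + \frac{4 l^{2}}{9}$)
$A{\left(c,s \right)} = 60$ ($A{\left(c,s \right)} = -6 + 6^{2} + 5 \cdot 6 = -6 + 36 + 30 = 60$)
$- 10 y{\left(A{\left(0,4 \right)} \right)} + u{\left(- 5 \left(-1 + 5\right) \right)} = - 10 \left(1 - 120\right) + \left(5 + \frac{4 \left(- 5 \left(-1 + 5\right)\right)^{2}}{9}\right) = - 10 \left(1 - 120\right) + \left(5 + \frac{4 \left(\left(-5\right) 4\right)^{2}}{9}\right) = \left(-10\right) \left(-119\right) + \left(5 + \frac{4 \left(-20\right)^{2}}{9}\right) = 1190 + \left(5 + \frac{4}{9} \cdot 400\right) = 1190 + \left(5 + \frac{1600}{9}\right) = 1190 + \frac{1645}{9} = \frac{12355}{9}$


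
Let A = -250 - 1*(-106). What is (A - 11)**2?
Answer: 24025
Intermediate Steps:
A = -144 (A = -250 + 106 = -144)
(A - 11)**2 = (-144 - 11)**2 = (-155)**2 = 24025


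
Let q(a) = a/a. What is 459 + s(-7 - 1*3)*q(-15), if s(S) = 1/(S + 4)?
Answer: 2753/6 ≈ 458.83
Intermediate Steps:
q(a) = 1
s(S) = 1/(4 + S)
459 + s(-7 - 1*3)*q(-15) = 459 + 1/(4 + (-7 - 1*3)) = 459 + 1/(4 + (-7 - 3)) = 459 + 1/(4 - 10) = 459 + 1/(-6) = 459 - ⅙*1 = 459 - ⅙ = 2753/6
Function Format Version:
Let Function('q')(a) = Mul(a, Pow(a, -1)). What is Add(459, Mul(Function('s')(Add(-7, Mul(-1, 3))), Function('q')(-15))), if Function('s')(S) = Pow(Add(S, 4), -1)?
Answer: Rational(2753, 6) ≈ 458.83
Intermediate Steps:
Function('q')(a) = 1
Function('s')(S) = Pow(Add(4, S), -1)
Add(459, Mul(Function('s')(Add(-7, Mul(-1, 3))), Function('q')(-15))) = Add(459, Mul(Pow(Add(4, Add(-7, Mul(-1, 3))), -1), 1)) = Add(459, Mul(Pow(Add(4, Add(-7, -3)), -1), 1)) = Add(459, Mul(Pow(Add(4, -10), -1), 1)) = Add(459, Mul(Pow(-6, -1), 1)) = Add(459, Mul(Rational(-1, 6), 1)) = Add(459, Rational(-1, 6)) = Rational(2753, 6)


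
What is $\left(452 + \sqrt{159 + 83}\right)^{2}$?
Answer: $204546 + 9944 \sqrt{2} \approx 2.1861 \cdot 10^{5}$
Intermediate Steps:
$\left(452 + \sqrt{159 + 83}\right)^{2} = \left(452 + \sqrt{242}\right)^{2} = \left(452 + 11 \sqrt{2}\right)^{2}$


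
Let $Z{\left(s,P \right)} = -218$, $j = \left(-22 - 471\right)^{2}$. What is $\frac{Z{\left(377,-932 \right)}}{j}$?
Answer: $- \frac{218}{243049} \approx -0.00089694$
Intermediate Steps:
$j = 243049$ ($j = \left(-493\right)^{2} = 243049$)
$\frac{Z{\left(377,-932 \right)}}{j} = - \frac{218}{243049}$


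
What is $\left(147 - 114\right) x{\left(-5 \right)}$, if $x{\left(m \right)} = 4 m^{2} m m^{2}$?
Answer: $-412500$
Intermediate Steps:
$x{\left(m \right)} = 4 m^{5}$ ($x{\left(m \right)} = 4 m^{2} m^{3} = 4 m^{5}$)
$\left(147 - 114\right) x{\left(-5 \right)} = \left(147 - 114\right) 4 \left(-5\right)^{5} = 33 \cdot 4 \left(-3125\right) = 33 \left(-12500\right) = -412500$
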